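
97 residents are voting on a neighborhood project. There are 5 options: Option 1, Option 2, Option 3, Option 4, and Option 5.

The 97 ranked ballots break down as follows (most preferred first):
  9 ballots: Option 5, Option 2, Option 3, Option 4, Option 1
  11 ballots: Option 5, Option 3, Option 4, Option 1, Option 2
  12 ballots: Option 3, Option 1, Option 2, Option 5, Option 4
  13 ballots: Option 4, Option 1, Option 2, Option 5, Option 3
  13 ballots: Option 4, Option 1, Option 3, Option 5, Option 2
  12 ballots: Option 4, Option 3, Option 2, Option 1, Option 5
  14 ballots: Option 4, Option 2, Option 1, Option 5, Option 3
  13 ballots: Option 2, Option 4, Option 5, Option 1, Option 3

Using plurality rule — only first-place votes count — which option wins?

Option 4

First-place votes: Option 1 0, Option 2 13, Option 3 12, Option 4 52, Option 5 20.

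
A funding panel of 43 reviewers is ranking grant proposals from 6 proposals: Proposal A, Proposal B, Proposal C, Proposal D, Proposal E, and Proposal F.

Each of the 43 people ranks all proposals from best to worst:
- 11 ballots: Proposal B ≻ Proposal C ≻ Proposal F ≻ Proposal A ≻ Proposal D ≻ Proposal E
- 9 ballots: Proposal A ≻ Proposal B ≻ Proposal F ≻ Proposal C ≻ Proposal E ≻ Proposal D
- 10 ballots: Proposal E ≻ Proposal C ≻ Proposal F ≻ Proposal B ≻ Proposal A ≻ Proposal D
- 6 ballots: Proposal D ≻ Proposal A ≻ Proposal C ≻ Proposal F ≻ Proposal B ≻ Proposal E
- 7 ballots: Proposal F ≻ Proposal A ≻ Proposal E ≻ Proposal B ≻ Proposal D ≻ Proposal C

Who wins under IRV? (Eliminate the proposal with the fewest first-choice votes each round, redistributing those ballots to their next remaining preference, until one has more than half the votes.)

Proposal A

Round 1: Proposal A 9, Proposal B 11, Proposal C 0, Proposal D 6, Proposal E 10, Proposal F 7. Proposal C eliminated.
Round 2: Proposal A 9, Proposal B 11, Proposal D 6, Proposal E 10, Proposal F 7. Proposal D eliminated.
Round 3: Proposal A 15, Proposal B 11, Proposal E 10, Proposal F 7. Proposal F eliminated.
Round 4: Proposal A 22, Proposal B 11, Proposal E 10. Proposal A has a majority (≥22).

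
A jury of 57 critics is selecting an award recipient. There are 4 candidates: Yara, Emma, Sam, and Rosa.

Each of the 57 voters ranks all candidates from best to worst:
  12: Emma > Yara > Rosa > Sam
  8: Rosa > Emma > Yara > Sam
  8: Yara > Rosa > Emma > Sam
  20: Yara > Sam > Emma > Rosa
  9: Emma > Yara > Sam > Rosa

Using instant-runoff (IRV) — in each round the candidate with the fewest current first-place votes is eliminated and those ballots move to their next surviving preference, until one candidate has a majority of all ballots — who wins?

Round 1: Yara 28, Emma 21, Sam 0, Rosa 8. Sam eliminated.
Round 2: Yara 28, Emma 21, Rosa 8. Rosa eliminated.
Round 3: Yara 28, Emma 29. Emma has a majority (≥29).

Emma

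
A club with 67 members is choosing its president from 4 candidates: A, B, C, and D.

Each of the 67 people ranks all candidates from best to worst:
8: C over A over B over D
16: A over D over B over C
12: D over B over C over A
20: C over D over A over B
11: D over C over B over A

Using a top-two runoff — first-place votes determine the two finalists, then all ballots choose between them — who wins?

Round 1 first-place votes: A 16, B 0, C 28, D 23. C and D advance.
Runoff: C is ranked above D on 28 ballots, D above C on 39.

D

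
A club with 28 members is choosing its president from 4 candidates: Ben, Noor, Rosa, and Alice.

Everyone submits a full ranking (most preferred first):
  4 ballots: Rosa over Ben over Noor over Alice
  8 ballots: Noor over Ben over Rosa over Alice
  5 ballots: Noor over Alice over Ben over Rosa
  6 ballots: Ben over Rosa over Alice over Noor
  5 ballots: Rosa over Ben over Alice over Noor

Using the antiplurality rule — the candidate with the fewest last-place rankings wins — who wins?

Last-place votes: Ben 0, Noor 11, Rosa 5, Alice 12.

Ben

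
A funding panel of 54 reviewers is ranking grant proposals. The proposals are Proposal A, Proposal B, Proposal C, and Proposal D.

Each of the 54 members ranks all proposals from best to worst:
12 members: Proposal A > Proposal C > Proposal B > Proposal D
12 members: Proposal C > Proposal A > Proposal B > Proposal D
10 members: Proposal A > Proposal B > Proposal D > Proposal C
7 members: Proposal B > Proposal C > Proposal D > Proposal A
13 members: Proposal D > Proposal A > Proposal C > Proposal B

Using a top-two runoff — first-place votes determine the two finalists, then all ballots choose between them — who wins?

Round 1 first-place votes: Proposal A 22, Proposal B 7, Proposal C 12, Proposal D 13. Proposal A and Proposal D advance.
Runoff: Proposal A is ranked above Proposal D on 34 ballots, Proposal D above Proposal A on 20.

Proposal A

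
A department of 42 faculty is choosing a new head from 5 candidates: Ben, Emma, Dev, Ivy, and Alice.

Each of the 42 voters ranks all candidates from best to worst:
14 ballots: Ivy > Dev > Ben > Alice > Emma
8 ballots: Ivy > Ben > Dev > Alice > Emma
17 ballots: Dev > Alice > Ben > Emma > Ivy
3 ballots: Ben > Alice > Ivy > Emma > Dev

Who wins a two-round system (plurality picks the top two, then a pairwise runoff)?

Round 1 first-place votes: Ben 3, Emma 0, Dev 17, Ivy 22, Alice 0. Ivy and Dev advance.
Runoff: Ivy is ranked above Dev on 25 ballots, Dev above Ivy on 17.

Ivy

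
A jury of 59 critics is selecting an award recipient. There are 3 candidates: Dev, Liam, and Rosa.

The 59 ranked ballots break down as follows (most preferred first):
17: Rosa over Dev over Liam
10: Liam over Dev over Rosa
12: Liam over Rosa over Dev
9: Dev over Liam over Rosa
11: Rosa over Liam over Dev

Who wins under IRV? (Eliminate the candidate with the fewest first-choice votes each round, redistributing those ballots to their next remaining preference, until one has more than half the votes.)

Liam

Round 1: Dev 9, Liam 22, Rosa 28. Dev eliminated.
Round 2: Liam 31, Rosa 28. Liam has a majority (≥30).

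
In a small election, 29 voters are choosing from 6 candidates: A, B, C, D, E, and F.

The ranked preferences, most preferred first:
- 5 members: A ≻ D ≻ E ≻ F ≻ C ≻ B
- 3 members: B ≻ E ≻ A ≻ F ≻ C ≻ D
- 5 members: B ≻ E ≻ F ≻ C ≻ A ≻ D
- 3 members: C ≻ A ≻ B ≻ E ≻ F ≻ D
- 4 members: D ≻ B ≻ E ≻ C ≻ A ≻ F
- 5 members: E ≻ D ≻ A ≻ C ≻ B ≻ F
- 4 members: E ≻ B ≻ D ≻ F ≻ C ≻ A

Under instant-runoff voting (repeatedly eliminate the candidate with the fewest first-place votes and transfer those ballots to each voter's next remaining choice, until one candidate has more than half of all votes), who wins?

Round 1: A 5, B 8, C 3, D 4, E 9, F 0. F eliminated.
Round 2: A 5, B 8, C 3, D 4, E 9. C eliminated.
Round 3: A 8, B 8, D 4, E 9. D eliminated.
Round 4: A 8, B 12, E 9. A eliminated.
Round 5: B 15, E 14. B has a majority (≥15).

B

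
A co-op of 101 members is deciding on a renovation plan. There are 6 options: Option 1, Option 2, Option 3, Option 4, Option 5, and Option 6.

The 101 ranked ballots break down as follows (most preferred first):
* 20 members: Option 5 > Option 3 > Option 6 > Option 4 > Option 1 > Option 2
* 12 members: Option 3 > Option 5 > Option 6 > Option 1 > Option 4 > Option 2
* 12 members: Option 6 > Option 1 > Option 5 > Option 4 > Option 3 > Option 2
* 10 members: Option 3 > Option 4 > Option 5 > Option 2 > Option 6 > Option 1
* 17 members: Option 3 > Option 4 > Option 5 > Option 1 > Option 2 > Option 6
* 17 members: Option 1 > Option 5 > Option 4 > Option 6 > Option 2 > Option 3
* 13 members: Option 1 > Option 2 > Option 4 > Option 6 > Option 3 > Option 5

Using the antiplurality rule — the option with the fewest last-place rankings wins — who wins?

Option 4

Last-place votes: Option 1 10, Option 2 44, Option 3 17, Option 4 0, Option 5 13, Option 6 17.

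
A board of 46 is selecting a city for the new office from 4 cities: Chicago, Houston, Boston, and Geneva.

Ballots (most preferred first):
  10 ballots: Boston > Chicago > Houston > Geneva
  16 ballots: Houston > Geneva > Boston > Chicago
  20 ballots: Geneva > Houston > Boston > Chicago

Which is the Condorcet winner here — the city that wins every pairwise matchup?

Houston

Houston vs Chicago: 36–10
Houston vs Boston: 36–10
Houston vs Geneva: 26–20
Houston beats every other city.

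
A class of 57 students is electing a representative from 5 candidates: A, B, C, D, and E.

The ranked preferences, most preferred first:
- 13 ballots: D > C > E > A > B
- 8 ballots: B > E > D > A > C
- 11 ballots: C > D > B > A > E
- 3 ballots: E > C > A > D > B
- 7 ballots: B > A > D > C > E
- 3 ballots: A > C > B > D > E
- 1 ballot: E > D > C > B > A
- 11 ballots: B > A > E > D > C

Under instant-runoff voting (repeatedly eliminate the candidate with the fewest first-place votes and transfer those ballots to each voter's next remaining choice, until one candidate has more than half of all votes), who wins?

C

Round 1: A 3, B 26, C 11, D 13, E 4. A eliminated.
Round 2: B 26, C 14, D 13, E 4. E eliminated.
Round 3: B 26, C 17, D 14. D eliminated.
Round 4: B 26, C 31. C has a majority (≥29).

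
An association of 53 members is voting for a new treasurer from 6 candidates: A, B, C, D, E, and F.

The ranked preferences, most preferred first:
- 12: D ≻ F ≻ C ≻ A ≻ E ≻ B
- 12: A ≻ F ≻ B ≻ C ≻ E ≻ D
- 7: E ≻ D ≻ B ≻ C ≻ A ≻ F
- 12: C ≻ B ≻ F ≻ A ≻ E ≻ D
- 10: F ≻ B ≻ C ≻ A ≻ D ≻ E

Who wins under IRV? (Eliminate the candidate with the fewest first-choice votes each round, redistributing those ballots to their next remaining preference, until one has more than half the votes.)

C

Round 1: A 12, B 0, C 12, D 12, E 7, F 10. B eliminated.
Round 2: A 12, C 12, D 12, E 7, F 10. E eliminated.
Round 3: A 12, C 12, D 19, F 10. F eliminated.
Round 4: A 12, C 22, D 19. A eliminated.
Round 5: C 34, D 19. C has a majority (≥27).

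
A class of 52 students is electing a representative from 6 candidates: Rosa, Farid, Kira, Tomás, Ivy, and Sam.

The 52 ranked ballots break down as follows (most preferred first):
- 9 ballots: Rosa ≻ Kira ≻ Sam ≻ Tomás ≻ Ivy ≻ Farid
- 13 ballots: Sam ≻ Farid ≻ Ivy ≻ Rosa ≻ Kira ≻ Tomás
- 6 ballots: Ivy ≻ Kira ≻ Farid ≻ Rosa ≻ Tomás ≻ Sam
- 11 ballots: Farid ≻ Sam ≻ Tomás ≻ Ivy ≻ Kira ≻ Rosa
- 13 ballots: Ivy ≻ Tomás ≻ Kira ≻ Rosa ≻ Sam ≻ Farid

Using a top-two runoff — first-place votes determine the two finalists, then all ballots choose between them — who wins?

Round 1 first-place votes: Rosa 9, Farid 11, Kira 0, Tomás 0, Ivy 19, Sam 13. Ivy and Sam advance.
Runoff: Ivy is ranked above Sam on 19 ballots, Sam above Ivy on 33.

Sam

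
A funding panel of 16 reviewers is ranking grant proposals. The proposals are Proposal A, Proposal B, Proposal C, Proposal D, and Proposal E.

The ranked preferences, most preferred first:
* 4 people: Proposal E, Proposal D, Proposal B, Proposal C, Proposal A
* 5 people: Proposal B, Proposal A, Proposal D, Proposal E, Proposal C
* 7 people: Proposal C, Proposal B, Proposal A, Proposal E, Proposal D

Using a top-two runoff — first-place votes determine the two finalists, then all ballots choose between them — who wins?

Proposal B

Round 1 first-place votes: Proposal A 0, Proposal B 5, Proposal C 7, Proposal D 0, Proposal E 4. Proposal C and Proposal B advance.
Runoff: Proposal C is ranked above Proposal B on 7 ballots, Proposal B above Proposal C on 9.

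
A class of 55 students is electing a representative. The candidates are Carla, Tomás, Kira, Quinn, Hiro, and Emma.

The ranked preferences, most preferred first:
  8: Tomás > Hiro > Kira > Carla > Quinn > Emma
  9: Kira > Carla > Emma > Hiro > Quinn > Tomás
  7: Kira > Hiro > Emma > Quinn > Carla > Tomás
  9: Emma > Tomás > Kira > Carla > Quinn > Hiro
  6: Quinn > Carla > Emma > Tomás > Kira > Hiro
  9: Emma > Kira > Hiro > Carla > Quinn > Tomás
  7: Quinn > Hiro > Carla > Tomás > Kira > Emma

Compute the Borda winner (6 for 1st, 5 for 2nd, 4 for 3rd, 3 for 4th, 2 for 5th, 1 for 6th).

Carla: 8×3 + 9×5 + 7×2 + 9×3 + 6×5 + 9×3 + 7×4 = 195
Tomás: 8×6 + 9×1 + 7×1 + 9×5 + 6×3 + 9×1 + 7×3 = 157
Kira: 8×4 + 9×6 + 7×6 + 9×4 + 6×2 + 9×5 + 7×2 = 235
Quinn: 8×2 + 9×2 + 7×3 + 9×2 + 6×6 + 9×2 + 7×6 = 169
Hiro: 8×5 + 9×3 + 7×5 + 9×1 + 6×1 + 9×4 + 7×5 = 188
Emma: 8×1 + 9×4 + 7×4 + 9×6 + 6×4 + 9×6 + 7×1 = 211

Kira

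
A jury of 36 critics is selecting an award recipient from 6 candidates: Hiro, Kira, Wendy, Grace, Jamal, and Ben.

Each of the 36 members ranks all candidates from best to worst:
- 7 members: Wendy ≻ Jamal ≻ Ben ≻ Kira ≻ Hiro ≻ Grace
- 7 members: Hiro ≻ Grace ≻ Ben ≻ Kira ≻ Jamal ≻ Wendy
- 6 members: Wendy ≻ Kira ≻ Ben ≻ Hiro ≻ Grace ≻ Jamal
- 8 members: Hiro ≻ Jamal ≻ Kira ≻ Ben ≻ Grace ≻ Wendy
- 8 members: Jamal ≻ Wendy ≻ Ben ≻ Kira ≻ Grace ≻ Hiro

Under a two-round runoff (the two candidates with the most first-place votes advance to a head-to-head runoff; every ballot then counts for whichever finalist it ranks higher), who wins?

Round 1 first-place votes: Hiro 15, Kira 0, Wendy 13, Grace 0, Jamal 8, Ben 0. Hiro and Wendy advance.
Runoff: Hiro is ranked above Wendy on 15 ballots, Wendy above Hiro on 21.

Wendy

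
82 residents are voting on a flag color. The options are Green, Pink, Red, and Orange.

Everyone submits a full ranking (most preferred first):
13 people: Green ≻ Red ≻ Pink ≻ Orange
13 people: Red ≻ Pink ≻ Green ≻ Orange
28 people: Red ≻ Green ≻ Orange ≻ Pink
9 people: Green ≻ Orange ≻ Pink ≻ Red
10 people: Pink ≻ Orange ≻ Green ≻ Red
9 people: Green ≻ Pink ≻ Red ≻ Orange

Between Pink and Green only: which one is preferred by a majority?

Green

Pink is ranked above Green on 23 ballots; Green above Pink on 59.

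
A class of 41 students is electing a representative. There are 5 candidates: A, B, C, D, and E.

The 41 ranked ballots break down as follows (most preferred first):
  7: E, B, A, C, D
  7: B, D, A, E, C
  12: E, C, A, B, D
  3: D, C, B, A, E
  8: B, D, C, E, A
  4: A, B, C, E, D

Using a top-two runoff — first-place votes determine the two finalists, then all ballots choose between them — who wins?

Round 1 first-place votes: A 4, B 15, C 0, D 3, E 19. E and B advance.
Runoff: E is ranked above B on 19 ballots, B above E on 22.

B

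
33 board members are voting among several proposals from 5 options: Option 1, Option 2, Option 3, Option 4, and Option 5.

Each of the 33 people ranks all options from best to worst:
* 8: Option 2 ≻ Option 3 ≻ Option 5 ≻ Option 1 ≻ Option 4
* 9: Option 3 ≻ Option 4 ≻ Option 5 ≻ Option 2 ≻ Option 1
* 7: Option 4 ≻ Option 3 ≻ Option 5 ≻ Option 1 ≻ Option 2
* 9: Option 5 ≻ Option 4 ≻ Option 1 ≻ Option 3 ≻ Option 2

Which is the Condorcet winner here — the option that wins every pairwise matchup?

Option 3 vs Option 1: 24–9
Option 3 vs Option 2: 25–8
Option 3 vs Option 4: 17–16
Option 3 vs Option 5: 24–9
Option 3 beats every other option.

Option 3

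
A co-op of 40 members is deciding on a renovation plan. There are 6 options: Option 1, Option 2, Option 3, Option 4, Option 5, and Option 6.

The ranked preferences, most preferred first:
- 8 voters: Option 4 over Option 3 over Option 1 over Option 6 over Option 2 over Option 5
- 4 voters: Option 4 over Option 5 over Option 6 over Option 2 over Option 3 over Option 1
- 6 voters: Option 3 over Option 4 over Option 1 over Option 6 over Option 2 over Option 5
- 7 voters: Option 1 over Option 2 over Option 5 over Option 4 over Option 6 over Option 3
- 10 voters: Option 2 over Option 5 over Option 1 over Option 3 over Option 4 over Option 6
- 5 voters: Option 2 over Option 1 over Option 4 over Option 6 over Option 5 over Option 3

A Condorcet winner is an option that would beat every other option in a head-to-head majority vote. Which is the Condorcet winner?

Option 1 vs Option 2: 21–19
Option 1 vs Option 3: 22–18
Option 1 vs Option 4: 22–18
Option 1 vs Option 5: 26–14
Option 1 vs Option 6: 36–4
Option 1 beats every other option.

Option 1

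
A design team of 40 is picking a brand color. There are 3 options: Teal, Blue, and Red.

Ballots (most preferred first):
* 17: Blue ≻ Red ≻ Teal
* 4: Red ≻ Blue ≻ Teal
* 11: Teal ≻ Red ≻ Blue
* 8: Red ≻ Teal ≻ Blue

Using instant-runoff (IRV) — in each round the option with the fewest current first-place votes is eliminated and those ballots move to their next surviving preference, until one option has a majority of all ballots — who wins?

Red

Round 1: Teal 11, Blue 17, Red 12. Teal eliminated.
Round 2: Blue 17, Red 23. Red has a majority (≥21).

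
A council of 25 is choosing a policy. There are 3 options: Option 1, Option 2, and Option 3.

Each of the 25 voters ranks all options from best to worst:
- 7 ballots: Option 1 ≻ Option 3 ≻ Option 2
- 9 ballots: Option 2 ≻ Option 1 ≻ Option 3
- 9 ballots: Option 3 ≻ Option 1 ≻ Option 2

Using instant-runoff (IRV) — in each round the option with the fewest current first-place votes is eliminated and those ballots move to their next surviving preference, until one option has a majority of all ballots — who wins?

Option 3

Round 1: Option 1 7, Option 2 9, Option 3 9. Option 1 eliminated.
Round 2: Option 2 9, Option 3 16. Option 3 has a majority (≥13).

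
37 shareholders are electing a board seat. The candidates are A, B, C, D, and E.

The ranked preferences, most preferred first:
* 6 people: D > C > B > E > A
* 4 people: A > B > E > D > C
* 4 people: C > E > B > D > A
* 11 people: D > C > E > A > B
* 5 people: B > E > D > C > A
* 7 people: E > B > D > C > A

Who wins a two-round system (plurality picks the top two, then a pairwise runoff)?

E

Round 1 first-place votes: A 4, B 5, C 4, D 17, E 7. D and E advance.
Runoff: D is ranked above E on 17 ballots, E above D on 20.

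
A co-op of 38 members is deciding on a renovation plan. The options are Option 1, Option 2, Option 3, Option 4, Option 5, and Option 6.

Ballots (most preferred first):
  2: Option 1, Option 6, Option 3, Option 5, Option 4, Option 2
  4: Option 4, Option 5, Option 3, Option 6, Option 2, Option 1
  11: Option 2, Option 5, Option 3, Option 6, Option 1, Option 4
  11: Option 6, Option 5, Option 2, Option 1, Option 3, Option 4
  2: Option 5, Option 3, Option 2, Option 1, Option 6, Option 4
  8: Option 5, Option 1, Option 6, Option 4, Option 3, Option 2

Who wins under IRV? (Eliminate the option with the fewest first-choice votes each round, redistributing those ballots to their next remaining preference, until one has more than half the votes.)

Round 1: Option 1 2, Option 2 11, Option 3 0, Option 4 4, Option 5 10, Option 6 11. Option 3 eliminated.
Round 2: Option 1 2, Option 2 11, Option 4 4, Option 5 10, Option 6 11. Option 1 eliminated.
Round 3: Option 2 11, Option 4 4, Option 5 10, Option 6 13. Option 4 eliminated.
Round 4: Option 2 11, Option 5 14, Option 6 13. Option 2 eliminated.
Round 5: Option 5 25, Option 6 13. Option 5 has a majority (≥20).

Option 5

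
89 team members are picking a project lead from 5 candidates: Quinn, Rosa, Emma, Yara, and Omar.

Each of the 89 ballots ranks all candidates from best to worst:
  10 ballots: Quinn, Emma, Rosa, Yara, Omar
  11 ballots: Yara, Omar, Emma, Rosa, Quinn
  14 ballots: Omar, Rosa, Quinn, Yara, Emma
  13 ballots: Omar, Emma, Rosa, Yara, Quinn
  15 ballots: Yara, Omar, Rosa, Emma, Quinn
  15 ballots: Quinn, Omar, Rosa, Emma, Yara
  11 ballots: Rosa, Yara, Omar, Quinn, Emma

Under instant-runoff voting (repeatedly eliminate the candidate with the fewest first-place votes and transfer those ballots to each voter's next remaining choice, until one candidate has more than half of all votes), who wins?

Yara

Round 1: Quinn 25, Rosa 11, Emma 0, Yara 26, Omar 27. Emma eliminated.
Round 2: Quinn 25, Rosa 11, Yara 26, Omar 27. Rosa eliminated.
Round 3: Quinn 25, Yara 37, Omar 27. Quinn eliminated.
Round 4: Yara 47, Omar 42. Yara has a majority (≥45).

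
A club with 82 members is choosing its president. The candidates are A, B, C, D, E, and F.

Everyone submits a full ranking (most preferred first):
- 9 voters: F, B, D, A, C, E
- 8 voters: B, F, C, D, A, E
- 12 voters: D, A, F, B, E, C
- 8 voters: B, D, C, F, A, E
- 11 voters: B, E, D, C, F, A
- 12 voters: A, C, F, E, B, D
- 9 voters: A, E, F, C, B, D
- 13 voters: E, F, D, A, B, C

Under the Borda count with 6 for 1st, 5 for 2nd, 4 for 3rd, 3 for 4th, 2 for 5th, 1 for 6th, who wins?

A: 9×3 + 8×2 + 12×5 + 8×2 + 11×1 + 12×6 + 9×6 + 13×3 = 295
B: 9×5 + 8×6 + 12×3 + 8×6 + 11×6 + 12×2 + 9×2 + 13×2 = 311
C: 9×2 + 8×4 + 12×1 + 8×4 + 11×3 + 12×5 + 9×3 + 13×1 = 227
D: 9×4 + 8×3 + 12×6 + 8×5 + 11×4 + 12×1 + 9×1 + 13×4 = 289
E: 9×1 + 8×1 + 12×2 + 8×1 + 11×5 + 12×3 + 9×5 + 13×6 = 263
F: 9×6 + 8×5 + 12×4 + 8×3 + 11×2 + 12×4 + 9×4 + 13×5 = 337

F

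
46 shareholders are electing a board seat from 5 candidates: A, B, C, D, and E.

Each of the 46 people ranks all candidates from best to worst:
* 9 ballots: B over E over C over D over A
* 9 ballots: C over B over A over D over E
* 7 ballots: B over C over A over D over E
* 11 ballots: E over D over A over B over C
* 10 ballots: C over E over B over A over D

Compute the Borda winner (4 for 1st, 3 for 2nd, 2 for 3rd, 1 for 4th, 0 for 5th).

A: 9×0 + 9×2 + 7×2 + 11×2 + 10×1 = 64
B: 9×4 + 9×3 + 7×4 + 11×1 + 10×2 = 122
C: 9×2 + 9×4 + 7×3 + 11×0 + 10×4 = 115
D: 9×1 + 9×1 + 7×1 + 11×3 + 10×0 = 58
E: 9×3 + 9×0 + 7×0 + 11×4 + 10×3 = 101

B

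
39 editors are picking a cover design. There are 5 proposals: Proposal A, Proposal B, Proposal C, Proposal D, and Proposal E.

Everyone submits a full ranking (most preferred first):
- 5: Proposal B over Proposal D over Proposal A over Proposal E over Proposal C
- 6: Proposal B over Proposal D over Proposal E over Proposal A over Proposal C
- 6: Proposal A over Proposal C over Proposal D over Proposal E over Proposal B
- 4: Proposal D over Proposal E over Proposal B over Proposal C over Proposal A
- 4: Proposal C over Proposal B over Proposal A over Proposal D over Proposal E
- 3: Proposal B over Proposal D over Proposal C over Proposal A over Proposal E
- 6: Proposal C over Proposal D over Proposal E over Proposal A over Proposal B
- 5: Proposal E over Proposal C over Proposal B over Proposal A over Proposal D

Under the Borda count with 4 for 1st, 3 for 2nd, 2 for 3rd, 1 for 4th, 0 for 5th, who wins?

Proposal A: 5×2 + 6×1 + 6×4 + 4×0 + 4×2 + 3×1 + 6×1 + 5×1 = 62
Proposal B: 5×4 + 6×4 + 6×0 + 4×2 + 4×3 + 3×4 + 6×0 + 5×2 = 86
Proposal C: 5×0 + 6×0 + 6×3 + 4×1 + 4×4 + 3×2 + 6×4 + 5×3 = 83
Proposal D: 5×3 + 6×3 + 6×2 + 4×4 + 4×1 + 3×3 + 6×3 + 5×0 = 92
Proposal E: 5×1 + 6×2 + 6×1 + 4×3 + 4×0 + 3×0 + 6×2 + 5×4 = 67

Proposal D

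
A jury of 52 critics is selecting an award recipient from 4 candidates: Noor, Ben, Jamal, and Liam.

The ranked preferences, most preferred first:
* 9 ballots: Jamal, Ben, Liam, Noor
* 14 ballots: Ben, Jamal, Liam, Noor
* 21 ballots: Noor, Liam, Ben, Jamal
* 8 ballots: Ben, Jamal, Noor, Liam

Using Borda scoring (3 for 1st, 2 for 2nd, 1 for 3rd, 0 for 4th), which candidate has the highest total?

Ben

Noor: 9×0 + 14×0 + 21×3 + 8×1 = 71
Ben: 9×2 + 14×3 + 21×1 + 8×3 = 105
Jamal: 9×3 + 14×2 + 21×0 + 8×2 = 71
Liam: 9×1 + 14×1 + 21×2 + 8×0 = 65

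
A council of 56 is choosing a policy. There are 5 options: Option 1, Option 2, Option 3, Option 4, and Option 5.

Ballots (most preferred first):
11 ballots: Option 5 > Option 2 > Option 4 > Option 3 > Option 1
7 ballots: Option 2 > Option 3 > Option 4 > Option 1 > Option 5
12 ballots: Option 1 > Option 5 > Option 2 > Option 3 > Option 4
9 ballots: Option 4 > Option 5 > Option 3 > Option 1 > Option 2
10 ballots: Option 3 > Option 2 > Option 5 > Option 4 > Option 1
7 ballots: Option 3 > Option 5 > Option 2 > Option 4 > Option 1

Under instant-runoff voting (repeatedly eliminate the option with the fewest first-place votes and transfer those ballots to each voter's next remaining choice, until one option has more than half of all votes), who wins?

Round 1: Option 1 12, Option 2 7, Option 3 17, Option 4 9, Option 5 11. Option 2 eliminated.
Round 2: Option 1 12, Option 3 24, Option 4 9, Option 5 11. Option 4 eliminated.
Round 3: Option 1 12, Option 3 24, Option 5 20. Option 1 eliminated.
Round 4: Option 3 24, Option 5 32. Option 5 has a majority (≥29).

Option 5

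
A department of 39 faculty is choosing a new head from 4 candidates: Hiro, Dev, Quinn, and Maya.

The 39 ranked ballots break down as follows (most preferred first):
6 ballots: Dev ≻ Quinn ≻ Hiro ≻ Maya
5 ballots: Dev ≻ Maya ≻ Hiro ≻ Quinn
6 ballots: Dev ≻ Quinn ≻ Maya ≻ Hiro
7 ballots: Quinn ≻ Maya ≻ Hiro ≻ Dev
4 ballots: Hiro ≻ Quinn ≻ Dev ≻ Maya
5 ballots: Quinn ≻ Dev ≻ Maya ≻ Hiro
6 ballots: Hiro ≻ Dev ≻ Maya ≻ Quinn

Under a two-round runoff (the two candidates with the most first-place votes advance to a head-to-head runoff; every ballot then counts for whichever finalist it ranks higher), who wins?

Round 1 first-place votes: Hiro 10, Dev 17, Quinn 12, Maya 0. Dev and Quinn advance.
Runoff: Dev is ranked above Quinn on 23 ballots, Quinn above Dev on 16.

Dev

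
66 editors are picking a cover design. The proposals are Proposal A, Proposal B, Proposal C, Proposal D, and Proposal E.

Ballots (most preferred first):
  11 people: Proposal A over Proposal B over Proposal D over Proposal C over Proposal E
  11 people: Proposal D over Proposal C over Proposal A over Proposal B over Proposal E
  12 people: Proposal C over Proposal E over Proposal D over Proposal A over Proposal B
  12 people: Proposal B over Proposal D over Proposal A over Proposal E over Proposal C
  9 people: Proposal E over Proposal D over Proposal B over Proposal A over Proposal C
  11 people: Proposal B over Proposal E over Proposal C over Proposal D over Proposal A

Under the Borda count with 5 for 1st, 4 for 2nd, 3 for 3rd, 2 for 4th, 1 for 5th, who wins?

Proposal D

Proposal A: 11×5 + 11×3 + 12×2 + 12×3 + 9×2 + 11×1 = 177
Proposal B: 11×4 + 11×2 + 12×1 + 12×5 + 9×3 + 11×5 = 220
Proposal C: 11×2 + 11×4 + 12×5 + 12×1 + 9×1 + 11×3 = 180
Proposal D: 11×3 + 11×5 + 12×3 + 12×4 + 9×4 + 11×2 = 230
Proposal E: 11×1 + 11×1 + 12×4 + 12×2 + 9×5 + 11×4 = 183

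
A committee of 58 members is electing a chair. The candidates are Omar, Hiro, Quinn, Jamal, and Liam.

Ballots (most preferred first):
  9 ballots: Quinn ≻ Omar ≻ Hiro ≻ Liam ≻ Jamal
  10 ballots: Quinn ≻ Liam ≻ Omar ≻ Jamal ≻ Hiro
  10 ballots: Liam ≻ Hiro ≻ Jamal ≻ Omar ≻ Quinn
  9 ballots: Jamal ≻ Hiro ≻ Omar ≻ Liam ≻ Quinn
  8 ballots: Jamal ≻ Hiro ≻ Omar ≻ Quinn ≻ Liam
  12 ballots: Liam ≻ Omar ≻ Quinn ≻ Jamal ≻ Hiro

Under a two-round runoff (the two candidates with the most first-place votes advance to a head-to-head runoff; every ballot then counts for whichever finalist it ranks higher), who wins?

Liam

Round 1 first-place votes: Omar 0, Hiro 0, Quinn 19, Jamal 17, Liam 22. Liam and Quinn advance.
Runoff: Liam is ranked above Quinn on 31 ballots, Quinn above Liam on 27.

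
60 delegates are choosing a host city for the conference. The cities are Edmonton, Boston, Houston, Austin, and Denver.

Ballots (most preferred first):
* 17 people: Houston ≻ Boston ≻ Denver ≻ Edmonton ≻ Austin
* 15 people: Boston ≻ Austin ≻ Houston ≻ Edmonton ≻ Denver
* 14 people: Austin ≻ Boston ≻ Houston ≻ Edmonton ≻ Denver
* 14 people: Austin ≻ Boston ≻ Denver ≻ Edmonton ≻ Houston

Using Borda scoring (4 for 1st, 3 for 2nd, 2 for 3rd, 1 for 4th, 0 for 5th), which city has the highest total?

Boston

Edmonton: 17×1 + 15×1 + 14×1 + 14×1 = 60
Boston: 17×3 + 15×4 + 14×3 + 14×3 = 195
Houston: 17×4 + 15×2 + 14×2 + 14×0 = 126
Austin: 17×0 + 15×3 + 14×4 + 14×4 = 157
Denver: 17×2 + 15×0 + 14×0 + 14×2 = 62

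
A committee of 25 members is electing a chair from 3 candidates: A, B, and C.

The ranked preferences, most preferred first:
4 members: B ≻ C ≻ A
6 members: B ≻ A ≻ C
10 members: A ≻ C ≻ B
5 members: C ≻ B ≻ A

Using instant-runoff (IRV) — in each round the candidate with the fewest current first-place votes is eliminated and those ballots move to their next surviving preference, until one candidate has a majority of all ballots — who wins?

B

Round 1: A 10, B 10, C 5. C eliminated.
Round 2: A 10, B 15. B has a majority (≥13).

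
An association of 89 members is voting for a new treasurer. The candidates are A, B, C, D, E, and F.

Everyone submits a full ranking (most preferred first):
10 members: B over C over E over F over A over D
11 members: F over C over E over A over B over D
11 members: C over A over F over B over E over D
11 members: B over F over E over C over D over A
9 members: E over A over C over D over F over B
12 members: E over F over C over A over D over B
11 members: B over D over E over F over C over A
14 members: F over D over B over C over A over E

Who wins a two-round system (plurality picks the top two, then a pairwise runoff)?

Round 1 first-place votes: A 0, B 32, C 11, D 0, E 21, F 25. B and F advance.
Runoff: B is ranked above F on 32 ballots, F above B on 57.

F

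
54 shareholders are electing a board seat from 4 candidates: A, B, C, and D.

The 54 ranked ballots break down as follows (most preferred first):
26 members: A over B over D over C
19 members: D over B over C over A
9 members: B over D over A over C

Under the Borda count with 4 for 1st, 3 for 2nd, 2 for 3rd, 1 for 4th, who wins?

A: 26×4 + 19×1 + 9×2 = 141
B: 26×3 + 19×3 + 9×4 = 171
C: 26×1 + 19×2 + 9×1 = 73
D: 26×2 + 19×4 + 9×3 = 155

B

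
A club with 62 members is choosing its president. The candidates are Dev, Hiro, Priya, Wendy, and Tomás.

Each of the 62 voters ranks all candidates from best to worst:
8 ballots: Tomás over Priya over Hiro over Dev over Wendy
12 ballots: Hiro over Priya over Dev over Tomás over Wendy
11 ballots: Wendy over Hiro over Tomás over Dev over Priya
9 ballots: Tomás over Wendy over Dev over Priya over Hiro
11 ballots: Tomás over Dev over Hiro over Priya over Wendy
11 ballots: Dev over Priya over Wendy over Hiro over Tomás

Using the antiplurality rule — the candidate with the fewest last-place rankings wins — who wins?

Last-place votes: Dev 0, Hiro 9, Priya 11, Wendy 31, Tomás 11.

Dev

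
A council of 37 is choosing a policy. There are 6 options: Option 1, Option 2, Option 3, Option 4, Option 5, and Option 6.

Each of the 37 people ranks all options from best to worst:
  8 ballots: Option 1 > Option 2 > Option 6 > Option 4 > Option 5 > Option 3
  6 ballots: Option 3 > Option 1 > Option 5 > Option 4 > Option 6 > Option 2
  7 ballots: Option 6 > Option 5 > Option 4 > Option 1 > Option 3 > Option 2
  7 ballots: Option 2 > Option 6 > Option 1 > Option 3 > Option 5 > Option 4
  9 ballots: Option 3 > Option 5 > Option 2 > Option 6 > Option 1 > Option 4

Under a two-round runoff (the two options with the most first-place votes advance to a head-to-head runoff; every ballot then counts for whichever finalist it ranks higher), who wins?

Option 1

Round 1 first-place votes: Option 1 8, Option 2 7, Option 3 15, Option 4 0, Option 5 0, Option 6 7. Option 3 and Option 1 advance.
Runoff: Option 3 is ranked above Option 1 on 15 ballots, Option 1 above Option 3 on 22.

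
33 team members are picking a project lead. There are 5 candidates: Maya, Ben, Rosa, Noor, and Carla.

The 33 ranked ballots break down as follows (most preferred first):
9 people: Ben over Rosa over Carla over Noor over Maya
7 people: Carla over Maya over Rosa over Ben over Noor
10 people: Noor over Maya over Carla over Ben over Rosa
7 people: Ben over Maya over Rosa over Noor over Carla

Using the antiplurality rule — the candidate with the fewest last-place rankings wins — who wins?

Last-place votes: Maya 9, Ben 0, Rosa 10, Noor 7, Carla 7.

Ben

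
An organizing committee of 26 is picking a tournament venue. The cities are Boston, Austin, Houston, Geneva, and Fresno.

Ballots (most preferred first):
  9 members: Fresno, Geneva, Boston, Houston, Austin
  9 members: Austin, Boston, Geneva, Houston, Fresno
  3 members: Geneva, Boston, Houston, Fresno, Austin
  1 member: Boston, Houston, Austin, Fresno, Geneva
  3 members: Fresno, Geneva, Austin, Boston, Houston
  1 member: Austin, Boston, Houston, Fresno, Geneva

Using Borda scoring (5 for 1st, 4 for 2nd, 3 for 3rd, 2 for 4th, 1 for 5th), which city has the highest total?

Boston: 9×3 + 9×4 + 3×4 + 1×5 + 3×2 + 1×4 = 90
Austin: 9×1 + 9×5 + 3×1 + 1×3 + 3×3 + 1×5 = 74
Houston: 9×2 + 9×2 + 3×3 + 1×4 + 3×1 + 1×3 = 55
Geneva: 9×4 + 9×3 + 3×5 + 1×1 + 3×4 + 1×1 = 92
Fresno: 9×5 + 9×1 + 3×2 + 1×2 + 3×5 + 1×2 = 79

Geneva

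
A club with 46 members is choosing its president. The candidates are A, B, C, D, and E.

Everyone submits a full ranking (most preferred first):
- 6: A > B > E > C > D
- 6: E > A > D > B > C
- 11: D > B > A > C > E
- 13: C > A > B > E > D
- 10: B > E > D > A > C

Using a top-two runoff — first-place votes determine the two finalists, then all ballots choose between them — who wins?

D

Round 1 first-place votes: A 6, B 10, C 13, D 11, E 6. C and D advance.
Runoff: C is ranked above D on 19 ballots, D above C on 27.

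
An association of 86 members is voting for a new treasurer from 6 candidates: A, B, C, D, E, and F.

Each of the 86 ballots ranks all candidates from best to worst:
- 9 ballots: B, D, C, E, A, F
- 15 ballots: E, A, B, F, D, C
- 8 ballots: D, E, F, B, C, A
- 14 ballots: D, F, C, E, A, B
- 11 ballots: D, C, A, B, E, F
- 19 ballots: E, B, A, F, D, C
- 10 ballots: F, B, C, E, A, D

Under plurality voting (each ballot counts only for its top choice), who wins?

First-place votes: A 0, B 9, C 0, D 33, E 34, F 10.

E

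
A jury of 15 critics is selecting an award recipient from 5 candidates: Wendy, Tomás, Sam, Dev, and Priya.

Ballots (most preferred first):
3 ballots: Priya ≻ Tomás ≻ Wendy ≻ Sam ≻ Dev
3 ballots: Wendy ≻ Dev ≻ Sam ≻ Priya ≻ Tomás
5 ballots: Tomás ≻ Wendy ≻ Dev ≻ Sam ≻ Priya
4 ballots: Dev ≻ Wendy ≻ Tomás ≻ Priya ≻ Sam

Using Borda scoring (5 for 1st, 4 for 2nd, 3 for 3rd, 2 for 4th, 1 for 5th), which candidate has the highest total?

Wendy

Wendy: 3×3 + 3×5 + 5×4 + 4×4 = 60
Tomás: 3×4 + 3×1 + 5×5 + 4×3 = 52
Sam: 3×2 + 3×3 + 5×2 + 4×1 = 29
Dev: 3×1 + 3×4 + 5×3 + 4×5 = 50
Priya: 3×5 + 3×2 + 5×1 + 4×2 = 34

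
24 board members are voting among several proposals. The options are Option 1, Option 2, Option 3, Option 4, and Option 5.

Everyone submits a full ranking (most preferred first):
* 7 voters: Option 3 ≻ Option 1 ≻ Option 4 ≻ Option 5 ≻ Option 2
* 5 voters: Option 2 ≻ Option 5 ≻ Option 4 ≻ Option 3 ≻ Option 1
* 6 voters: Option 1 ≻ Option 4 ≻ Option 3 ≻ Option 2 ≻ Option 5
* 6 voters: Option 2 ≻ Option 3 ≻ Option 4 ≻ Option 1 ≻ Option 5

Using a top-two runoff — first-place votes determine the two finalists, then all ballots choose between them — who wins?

Round 1 first-place votes: Option 1 6, Option 2 11, Option 3 7, Option 4 0, Option 5 0. Option 2 and Option 3 advance.
Runoff: Option 2 is ranked above Option 3 on 11 ballots, Option 3 above Option 2 on 13.

Option 3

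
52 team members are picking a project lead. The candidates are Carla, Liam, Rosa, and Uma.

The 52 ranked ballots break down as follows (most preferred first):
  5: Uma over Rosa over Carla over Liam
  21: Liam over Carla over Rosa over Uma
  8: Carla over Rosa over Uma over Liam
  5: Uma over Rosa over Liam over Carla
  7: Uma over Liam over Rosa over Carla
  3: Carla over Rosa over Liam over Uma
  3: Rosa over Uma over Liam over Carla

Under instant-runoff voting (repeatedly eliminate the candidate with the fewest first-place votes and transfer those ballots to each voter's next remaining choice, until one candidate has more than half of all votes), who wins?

Round 1: Carla 11, Liam 21, Rosa 3, Uma 17. Rosa eliminated.
Round 2: Carla 11, Liam 21, Uma 20. Carla eliminated.
Round 3: Liam 24, Uma 28. Uma has a majority (≥27).

Uma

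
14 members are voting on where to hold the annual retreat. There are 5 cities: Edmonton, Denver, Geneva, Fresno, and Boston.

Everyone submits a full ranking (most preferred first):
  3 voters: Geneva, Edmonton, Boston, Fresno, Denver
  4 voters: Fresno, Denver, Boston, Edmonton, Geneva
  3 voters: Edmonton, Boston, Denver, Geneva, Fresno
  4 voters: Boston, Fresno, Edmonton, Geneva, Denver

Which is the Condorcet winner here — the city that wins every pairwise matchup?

Boston

Boston vs Edmonton: 8–6
Boston vs Denver: 10–4
Boston vs Geneva: 11–3
Boston vs Fresno: 10–4
Boston beats every other city.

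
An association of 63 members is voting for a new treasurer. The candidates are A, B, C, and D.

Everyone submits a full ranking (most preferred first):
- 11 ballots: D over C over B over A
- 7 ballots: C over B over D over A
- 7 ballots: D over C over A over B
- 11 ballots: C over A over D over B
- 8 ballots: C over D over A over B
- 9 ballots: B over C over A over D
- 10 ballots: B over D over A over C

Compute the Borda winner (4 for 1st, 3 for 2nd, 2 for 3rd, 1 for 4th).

A: 11×1 + 7×1 + 7×2 + 11×3 + 8×2 + 9×2 + 10×2 = 119
B: 11×2 + 7×3 + 7×1 + 11×1 + 8×1 + 9×4 + 10×4 = 145
C: 11×3 + 7×4 + 7×3 + 11×4 + 8×4 + 9×3 + 10×1 = 195
D: 11×4 + 7×2 + 7×4 + 11×2 + 8×3 + 9×1 + 10×3 = 171

C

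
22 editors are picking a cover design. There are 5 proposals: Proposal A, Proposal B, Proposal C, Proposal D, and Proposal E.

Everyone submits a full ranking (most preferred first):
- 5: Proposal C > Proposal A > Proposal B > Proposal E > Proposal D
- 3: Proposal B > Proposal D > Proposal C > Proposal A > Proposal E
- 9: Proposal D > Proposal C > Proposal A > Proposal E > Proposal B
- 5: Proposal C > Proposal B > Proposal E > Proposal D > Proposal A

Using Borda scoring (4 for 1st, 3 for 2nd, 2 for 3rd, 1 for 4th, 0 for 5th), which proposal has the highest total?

Proposal C

Proposal A: 5×3 + 3×1 + 9×2 + 5×0 = 36
Proposal B: 5×2 + 3×4 + 9×0 + 5×3 = 37
Proposal C: 5×4 + 3×2 + 9×3 + 5×4 = 73
Proposal D: 5×0 + 3×3 + 9×4 + 5×1 = 50
Proposal E: 5×1 + 3×0 + 9×1 + 5×2 = 24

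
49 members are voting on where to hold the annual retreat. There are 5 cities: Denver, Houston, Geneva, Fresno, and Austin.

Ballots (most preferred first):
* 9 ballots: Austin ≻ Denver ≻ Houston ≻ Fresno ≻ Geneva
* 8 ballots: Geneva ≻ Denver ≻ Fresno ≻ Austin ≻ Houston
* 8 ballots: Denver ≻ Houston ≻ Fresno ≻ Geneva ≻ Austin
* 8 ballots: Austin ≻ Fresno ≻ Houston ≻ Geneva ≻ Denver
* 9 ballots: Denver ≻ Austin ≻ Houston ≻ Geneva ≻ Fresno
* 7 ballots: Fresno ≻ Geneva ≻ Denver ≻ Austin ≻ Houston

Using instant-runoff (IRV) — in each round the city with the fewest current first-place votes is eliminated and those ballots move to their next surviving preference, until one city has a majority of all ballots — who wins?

Round 1: Denver 17, Houston 0, Geneva 8, Fresno 7, Austin 17. Houston eliminated.
Round 2: Denver 17, Geneva 8, Fresno 7, Austin 17. Fresno eliminated.
Round 3: Denver 17, Geneva 15, Austin 17. Geneva eliminated.
Round 4: Denver 32, Austin 17. Denver has a majority (≥25).

Denver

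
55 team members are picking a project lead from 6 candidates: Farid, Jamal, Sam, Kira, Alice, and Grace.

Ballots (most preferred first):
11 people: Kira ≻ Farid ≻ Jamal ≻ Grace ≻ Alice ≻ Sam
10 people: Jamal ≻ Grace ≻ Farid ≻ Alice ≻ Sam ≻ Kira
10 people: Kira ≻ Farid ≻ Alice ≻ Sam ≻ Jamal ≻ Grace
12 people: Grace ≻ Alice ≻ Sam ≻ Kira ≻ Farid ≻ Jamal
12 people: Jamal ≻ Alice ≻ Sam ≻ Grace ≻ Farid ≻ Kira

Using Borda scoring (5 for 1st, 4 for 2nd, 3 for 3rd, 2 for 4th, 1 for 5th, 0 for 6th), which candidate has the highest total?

Farid: 11×4 + 10×3 + 10×4 + 12×1 + 12×1 = 138
Jamal: 11×3 + 10×5 + 10×1 + 12×0 + 12×5 = 153
Sam: 11×0 + 10×1 + 10×2 + 12×3 + 12×3 = 102
Kira: 11×5 + 10×0 + 10×5 + 12×2 + 12×0 = 129
Alice: 11×1 + 10×2 + 10×3 + 12×4 + 12×4 = 157
Grace: 11×2 + 10×4 + 10×0 + 12×5 + 12×2 = 146

Alice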